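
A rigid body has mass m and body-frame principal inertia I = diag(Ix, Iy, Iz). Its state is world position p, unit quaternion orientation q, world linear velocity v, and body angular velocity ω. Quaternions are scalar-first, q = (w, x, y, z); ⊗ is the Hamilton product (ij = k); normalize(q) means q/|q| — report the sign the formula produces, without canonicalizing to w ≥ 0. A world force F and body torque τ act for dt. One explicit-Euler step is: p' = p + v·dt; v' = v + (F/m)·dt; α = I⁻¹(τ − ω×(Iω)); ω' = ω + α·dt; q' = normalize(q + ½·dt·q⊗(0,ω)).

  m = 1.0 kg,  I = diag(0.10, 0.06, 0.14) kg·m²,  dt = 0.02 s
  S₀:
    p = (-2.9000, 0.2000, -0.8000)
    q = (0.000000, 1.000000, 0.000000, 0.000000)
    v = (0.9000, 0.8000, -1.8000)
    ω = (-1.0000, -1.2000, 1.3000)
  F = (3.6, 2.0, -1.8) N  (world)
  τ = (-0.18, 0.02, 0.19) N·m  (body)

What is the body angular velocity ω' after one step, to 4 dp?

ω' = (-1.0110, -1.2107, 1.3340)

α = I⁻¹(τ − ω×Iω) = (-0.5520, -0.5333, 1.7000)
ω' = ω + α·dt = (-1.0110, -1.2107, 1.3340)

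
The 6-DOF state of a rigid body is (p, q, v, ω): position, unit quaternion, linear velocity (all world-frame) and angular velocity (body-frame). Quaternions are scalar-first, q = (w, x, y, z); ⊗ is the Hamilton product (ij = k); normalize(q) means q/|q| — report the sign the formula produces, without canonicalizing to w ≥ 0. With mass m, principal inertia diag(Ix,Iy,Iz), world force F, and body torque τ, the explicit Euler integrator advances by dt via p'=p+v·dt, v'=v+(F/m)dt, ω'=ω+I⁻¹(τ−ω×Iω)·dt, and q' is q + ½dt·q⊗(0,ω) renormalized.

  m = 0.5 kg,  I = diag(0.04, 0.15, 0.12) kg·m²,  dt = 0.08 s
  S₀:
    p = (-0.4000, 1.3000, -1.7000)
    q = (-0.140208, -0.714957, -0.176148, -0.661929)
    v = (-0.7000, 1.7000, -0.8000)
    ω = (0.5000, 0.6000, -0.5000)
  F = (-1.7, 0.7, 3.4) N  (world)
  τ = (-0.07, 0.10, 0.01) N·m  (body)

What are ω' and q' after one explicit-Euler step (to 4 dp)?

(τ − ω×Iω)/I = (-1.9750, 0.5333, -0.1917)
ω + α·dt = (0.3420, 0.6427, -0.5153)
q⊗(0,ω) = (0.1322028, 0.4151274, -0.7725678, -0.2707962)
q' = normalize(q + ½dt·q⊗(0,ω)) = (-0.1348, -0.6979, -0.2069, -0.6723)

ω' = (0.3420, 0.6427, -0.5153)
q' = (-0.1348, -0.6979, -0.2069, -0.6723)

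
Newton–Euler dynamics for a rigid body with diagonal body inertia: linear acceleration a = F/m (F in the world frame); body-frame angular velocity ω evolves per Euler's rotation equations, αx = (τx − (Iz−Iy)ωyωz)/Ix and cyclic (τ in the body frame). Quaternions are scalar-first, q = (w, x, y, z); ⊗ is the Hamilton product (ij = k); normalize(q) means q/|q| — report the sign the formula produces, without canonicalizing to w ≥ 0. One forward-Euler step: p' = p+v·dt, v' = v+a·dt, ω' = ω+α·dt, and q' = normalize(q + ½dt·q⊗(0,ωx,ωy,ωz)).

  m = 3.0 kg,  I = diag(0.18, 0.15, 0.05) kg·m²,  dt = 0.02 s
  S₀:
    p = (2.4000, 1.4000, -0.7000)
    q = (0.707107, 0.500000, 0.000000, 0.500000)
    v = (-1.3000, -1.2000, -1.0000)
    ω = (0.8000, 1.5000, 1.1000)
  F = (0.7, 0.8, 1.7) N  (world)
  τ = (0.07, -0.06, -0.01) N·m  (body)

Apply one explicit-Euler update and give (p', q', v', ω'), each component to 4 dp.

gyro term ω×Iω = (-0.1650, 0.1144, -0.0360)
(τ − ω×Iω)/I = (1.3056, -1.1627, 0.5200)
ω' = ω + α·dt = (0.8261, 1.4767, 1.1104)
q⊗(0,ω) = (-0.9500000, -0.1843144, 0.9106605, 1.5278177)
updated quaternion q' = (0.6975, 0.4981, 0.0091, 0.5152)
p + v·dt = (2.3740, 1.3760, -0.7200)
v' = v + a·dt = (-1.2953, -1.1947, -0.9887)

p' = (2.3740, 1.3760, -0.7200)
q' = (0.6975, 0.4981, 0.0091, 0.5152)
v' = (-1.2953, -1.1947, -0.9887)
ω' = (0.8261, 1.4767, 1.1104)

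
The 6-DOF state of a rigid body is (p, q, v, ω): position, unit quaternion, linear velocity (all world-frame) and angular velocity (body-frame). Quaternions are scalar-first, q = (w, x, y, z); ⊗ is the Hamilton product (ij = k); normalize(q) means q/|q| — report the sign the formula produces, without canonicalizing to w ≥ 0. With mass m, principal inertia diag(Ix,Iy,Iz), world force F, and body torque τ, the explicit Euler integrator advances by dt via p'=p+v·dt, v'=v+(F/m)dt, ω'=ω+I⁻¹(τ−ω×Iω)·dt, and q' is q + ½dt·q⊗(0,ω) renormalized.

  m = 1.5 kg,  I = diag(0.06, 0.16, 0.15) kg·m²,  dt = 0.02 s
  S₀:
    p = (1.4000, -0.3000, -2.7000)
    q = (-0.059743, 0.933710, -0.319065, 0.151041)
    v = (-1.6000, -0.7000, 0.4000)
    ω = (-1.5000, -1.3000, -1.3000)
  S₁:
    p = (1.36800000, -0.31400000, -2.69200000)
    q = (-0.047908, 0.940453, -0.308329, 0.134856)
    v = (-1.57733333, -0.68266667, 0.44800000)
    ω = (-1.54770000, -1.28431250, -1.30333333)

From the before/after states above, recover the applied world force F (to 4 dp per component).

Δv = v₁−v₀ = (0.02266667, 0.01733333, 0.04800000)
m·(v₁−v₀)/dt = (1.7000, 1.3000, 3.6000)

F = (1.7000, 1.3000, 3.6000)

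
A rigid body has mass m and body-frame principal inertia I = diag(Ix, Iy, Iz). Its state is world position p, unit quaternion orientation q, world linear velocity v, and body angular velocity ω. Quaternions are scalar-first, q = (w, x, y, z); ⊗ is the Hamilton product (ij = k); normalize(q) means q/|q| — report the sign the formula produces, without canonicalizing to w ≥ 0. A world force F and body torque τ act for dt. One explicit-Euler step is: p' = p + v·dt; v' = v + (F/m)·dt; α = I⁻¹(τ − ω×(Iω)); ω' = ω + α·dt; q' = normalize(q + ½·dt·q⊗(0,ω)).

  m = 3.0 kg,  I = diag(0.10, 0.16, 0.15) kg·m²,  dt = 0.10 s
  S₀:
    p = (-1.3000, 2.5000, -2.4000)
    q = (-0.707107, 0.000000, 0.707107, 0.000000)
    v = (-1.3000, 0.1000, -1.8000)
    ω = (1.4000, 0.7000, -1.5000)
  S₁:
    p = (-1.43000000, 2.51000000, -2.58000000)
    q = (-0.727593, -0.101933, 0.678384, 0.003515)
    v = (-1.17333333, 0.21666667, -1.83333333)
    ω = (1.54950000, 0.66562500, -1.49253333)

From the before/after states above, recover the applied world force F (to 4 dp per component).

F = (3.8000, 3.5000, -1.0000)

v₁ − v₀ = (0.12666667, 0.11666667, -0.03333333)
applied force F = (3.8000, 3.5000, -1.0000)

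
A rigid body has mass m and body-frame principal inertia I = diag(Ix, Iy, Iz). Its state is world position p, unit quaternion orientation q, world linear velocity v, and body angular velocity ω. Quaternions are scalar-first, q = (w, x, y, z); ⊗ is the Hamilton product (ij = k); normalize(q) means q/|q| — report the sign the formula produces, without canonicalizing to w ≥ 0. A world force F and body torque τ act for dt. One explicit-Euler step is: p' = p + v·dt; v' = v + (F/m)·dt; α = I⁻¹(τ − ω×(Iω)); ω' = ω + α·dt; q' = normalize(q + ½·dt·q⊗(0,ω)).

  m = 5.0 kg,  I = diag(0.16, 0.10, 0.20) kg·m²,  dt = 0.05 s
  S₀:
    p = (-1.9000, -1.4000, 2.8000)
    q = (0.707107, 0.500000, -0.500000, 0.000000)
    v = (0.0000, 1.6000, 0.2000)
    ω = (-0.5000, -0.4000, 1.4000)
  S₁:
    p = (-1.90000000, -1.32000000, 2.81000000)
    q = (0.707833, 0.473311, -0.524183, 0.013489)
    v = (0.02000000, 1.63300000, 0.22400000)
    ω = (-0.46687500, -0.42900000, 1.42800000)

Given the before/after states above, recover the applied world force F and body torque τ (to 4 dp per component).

F = (2.0000, 3.3000, 2.4000)
τ = (0.0500, -0.0300, 0.1000)

v₁ − v₀ = (0.02000000, 0.03300000, 0.02400000)
m·(v₁−v₀)/dt = (2.0000, 3.3000, 2.4000)
rate change Δω = (0.03312500, -0.02900000, 0.02800000)
applied torque τ = (0.0500, -0.0300, 0.1000)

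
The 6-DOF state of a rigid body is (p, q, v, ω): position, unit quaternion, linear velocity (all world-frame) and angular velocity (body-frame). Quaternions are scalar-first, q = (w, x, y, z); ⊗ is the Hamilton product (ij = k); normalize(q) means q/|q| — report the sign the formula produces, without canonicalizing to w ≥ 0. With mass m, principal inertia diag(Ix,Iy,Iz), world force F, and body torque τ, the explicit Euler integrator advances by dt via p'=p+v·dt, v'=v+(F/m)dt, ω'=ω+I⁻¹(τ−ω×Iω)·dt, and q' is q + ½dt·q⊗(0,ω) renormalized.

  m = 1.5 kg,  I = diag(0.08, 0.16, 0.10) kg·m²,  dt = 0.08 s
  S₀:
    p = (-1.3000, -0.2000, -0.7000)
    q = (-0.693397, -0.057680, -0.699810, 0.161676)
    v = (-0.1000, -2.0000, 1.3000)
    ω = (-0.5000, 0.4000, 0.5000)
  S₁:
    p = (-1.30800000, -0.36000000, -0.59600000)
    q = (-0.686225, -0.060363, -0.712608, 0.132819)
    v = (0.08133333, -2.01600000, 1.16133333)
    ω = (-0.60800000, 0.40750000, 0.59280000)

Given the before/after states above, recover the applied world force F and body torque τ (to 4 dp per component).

F = (3.4000, -0.3000, -2.6000)
τ = (-0.1200, 0.0200, 0.1000)

velocity change Δv = (0.18133333, -0.01600000, -0.13866667)
F = m·Δv/dt = (3.4000, -0.3000, -2.6000)
rate change Δω = (-0.10800000, 0.00750000, 0.09280000)
gyro term ω₀×Iω₀ = (-0.0120, 0.0050, -0.0160)
I·α + gyro = (-0.1200, 0.0200, 0.1000)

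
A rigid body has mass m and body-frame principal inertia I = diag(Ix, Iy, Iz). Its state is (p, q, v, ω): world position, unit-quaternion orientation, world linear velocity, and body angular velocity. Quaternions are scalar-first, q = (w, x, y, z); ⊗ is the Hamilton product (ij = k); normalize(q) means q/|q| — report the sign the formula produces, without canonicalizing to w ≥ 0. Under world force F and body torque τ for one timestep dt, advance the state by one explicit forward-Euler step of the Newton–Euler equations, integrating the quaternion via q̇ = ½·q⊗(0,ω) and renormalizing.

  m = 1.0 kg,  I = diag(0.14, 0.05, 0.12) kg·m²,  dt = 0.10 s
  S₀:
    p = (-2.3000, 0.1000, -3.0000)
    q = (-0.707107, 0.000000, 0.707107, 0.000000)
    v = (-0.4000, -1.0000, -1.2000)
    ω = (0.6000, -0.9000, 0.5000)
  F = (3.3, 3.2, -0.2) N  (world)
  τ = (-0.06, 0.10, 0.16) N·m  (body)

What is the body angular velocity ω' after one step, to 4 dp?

ω' = (0.5796, -0.7120, 0.5928)

(τ − ω×Iω)/I = (-0.2036, 1.8800, 0.9283)
ω + α·dt = (0.5796, -0.7120, 0.5928)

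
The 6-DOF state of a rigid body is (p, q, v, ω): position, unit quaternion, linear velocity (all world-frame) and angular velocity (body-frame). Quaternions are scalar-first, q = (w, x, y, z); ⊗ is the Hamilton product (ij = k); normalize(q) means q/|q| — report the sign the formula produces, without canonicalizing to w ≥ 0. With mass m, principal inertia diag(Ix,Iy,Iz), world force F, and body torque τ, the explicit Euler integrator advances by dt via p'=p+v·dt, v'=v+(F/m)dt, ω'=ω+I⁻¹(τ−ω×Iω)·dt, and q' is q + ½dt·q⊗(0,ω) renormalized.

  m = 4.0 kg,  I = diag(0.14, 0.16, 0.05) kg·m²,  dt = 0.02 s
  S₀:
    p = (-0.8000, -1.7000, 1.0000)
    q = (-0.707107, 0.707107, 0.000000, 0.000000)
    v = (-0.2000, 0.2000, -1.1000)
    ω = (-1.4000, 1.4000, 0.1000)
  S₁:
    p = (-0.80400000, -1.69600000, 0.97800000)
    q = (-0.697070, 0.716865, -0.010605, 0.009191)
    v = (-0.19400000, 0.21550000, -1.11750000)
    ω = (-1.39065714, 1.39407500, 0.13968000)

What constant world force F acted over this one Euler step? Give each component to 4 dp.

F = (1.2000, 3.1000, -3.5000)

v₁ − v₀ = (0.00600000, 0.01550000, -0.01750000)
m·(v₁−v₀)/dt = (1.2000, 3.1000, -3.5000)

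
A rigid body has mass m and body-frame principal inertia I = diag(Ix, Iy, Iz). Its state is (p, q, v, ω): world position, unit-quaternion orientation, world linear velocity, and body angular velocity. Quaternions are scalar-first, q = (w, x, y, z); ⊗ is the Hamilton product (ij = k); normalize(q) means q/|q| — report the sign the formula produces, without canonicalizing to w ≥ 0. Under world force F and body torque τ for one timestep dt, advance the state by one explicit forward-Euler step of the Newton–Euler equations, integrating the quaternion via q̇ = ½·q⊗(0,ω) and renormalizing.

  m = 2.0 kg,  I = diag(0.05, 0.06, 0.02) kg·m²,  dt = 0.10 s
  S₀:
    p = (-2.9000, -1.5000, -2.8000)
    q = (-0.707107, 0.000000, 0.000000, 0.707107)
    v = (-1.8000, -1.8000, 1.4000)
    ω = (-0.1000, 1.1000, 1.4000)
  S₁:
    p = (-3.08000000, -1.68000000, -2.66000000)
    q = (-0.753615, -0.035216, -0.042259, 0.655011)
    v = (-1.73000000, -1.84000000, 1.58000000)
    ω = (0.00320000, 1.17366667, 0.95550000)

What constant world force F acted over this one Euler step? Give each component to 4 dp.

Δv = v₁−v₀ = (0.07000000, -0.04000000, 0.18000000)
applied force F = (1.4000, -0.8000, 3.6000)

F = (1.4000, -0.8000, 3.6000)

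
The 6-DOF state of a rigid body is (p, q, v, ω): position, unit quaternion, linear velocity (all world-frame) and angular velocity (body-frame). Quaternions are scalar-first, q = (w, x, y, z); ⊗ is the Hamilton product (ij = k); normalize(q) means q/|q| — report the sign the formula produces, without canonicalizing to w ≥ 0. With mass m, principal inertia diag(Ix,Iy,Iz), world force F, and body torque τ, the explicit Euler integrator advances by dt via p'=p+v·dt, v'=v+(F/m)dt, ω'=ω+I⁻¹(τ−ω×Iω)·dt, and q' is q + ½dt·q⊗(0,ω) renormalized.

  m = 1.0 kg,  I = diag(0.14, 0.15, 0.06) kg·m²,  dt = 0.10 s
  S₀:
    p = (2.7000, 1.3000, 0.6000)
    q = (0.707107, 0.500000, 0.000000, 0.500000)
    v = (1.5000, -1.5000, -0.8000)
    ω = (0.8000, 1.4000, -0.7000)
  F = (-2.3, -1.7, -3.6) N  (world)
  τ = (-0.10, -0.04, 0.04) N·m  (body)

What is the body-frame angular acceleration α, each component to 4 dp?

precession coupling ω×(Iω) = (0.0882, -0.0448, 0.0112)
α = I⁻¹(τ − ω×Iω) = (-1.3443, 0.0320, 0.4800)

α = (-1.3443, 0.0320, 0.4800)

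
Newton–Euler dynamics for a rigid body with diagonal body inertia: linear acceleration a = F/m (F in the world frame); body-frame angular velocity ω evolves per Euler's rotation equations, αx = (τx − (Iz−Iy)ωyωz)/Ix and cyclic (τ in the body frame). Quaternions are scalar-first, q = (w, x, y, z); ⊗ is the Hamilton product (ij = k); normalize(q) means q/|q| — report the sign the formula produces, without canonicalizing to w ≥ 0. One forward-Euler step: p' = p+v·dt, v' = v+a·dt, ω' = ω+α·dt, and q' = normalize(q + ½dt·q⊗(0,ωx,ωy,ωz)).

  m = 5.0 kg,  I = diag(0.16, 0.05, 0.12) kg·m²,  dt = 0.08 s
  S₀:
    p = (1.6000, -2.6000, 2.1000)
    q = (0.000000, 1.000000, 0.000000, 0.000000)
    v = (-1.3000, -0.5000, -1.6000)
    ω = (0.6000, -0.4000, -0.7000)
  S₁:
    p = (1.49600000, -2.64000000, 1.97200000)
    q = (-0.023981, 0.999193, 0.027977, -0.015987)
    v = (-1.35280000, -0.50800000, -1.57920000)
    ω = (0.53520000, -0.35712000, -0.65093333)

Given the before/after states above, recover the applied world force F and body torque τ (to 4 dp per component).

F = (-3.3000, -0.5000, 1.3000)
τ = (-0.1100, 0.0100, 0.1000)

Δω = ω₁−ω₀ = (-0.06480000, 0.04288000, 0.04906667)
gyro term ω₀×Iω₀ = (0.0196, -0.0168, 0.0264)
τ = I·(Δω/dt) + ω₀×(Iω₀) = (-0.1100, 0.0100, 0.1000)
Δv = v₁−v₀ = (-0.05280000, -0.00800000, 0.02080000)
F = m·Δv/dt = (-3.3000, -0.5000, 1.3000)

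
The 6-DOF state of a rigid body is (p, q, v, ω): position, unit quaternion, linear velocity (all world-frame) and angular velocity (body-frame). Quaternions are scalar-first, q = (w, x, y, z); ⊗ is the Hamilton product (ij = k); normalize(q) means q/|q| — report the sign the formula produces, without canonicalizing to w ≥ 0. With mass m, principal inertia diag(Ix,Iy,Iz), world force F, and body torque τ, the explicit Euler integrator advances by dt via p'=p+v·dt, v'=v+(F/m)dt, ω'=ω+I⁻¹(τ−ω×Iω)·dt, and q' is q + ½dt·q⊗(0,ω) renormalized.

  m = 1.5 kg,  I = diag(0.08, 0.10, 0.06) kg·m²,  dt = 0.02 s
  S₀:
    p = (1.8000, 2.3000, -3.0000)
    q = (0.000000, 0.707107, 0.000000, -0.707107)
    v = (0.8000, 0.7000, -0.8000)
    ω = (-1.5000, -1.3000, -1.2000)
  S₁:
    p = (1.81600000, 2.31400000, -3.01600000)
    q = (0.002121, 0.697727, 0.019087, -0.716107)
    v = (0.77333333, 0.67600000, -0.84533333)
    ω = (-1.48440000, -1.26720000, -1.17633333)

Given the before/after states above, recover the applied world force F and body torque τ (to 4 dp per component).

F = (-2.0000, -1.8000, -3.4000)
τ = (0.0000, 0.2000, 0.1100)

rate change Δω = (0.01560000, 0.03280000, 0.02366667)
I·α + gyro = (0.0000, 0.2000, 0.1100)
Δv = v₁−v₀ = (-0.02666667, -0.02400000, -0.04533333)
F = m·Δv/dt = (-2.0000, -1.8000, -3.4000)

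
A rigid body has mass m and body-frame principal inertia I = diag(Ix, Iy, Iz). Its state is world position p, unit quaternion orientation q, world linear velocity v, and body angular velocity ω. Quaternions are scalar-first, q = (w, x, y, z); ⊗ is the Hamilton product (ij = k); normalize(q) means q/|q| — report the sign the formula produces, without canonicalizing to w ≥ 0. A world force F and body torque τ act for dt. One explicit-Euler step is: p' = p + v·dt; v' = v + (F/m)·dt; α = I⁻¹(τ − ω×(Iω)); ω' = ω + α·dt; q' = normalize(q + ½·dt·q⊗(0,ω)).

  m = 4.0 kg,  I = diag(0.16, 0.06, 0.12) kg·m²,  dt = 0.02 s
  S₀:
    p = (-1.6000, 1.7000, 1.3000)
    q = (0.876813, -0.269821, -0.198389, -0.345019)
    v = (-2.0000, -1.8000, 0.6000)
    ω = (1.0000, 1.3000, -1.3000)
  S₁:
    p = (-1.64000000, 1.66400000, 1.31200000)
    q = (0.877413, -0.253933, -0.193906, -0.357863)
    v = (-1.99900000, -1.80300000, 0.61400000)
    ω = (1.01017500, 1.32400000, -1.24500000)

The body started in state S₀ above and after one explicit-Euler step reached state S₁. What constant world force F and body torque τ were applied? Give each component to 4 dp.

F = (0.2000, -0.6000, 2.8000)
τ = (-0.0200, 0.0200, 0.2000)

v₁ − v₀ = (0.00100000, -0.00300000, 0.01400000)
m·(v₁−v₀)/dt = (0.2000, -0.6000, 2.8000)
ω₁ − ω₀ = (0.01017500, 0.02400000, 0.05500000)
ω₀×(Iω₀) = (-0.1014, -0.0520, -0.1300)
applied torque τ = (-0.0200, 0.0200, 0.2000)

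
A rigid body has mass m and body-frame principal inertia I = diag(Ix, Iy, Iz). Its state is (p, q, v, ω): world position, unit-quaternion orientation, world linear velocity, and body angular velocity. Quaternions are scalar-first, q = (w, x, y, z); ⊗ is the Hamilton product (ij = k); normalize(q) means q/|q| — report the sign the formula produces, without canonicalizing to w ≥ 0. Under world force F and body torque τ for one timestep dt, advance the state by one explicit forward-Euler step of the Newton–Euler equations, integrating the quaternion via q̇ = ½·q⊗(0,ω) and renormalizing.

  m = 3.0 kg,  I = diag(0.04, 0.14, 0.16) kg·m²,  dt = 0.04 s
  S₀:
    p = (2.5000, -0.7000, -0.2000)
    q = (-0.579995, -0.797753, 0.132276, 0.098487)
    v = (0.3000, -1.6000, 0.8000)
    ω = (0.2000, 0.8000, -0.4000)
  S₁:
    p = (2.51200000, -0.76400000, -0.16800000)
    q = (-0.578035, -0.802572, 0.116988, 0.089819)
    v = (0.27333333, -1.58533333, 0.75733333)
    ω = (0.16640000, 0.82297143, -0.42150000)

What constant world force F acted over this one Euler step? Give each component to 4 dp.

Δv = v₁−v₀ = (-0.02666667, 0.01466667, -0.04266667)
F = m·Δv/dt = (-2.0000, 1.1000, -3.2000)

F = (-2.0000, 1.1000, -3.2000)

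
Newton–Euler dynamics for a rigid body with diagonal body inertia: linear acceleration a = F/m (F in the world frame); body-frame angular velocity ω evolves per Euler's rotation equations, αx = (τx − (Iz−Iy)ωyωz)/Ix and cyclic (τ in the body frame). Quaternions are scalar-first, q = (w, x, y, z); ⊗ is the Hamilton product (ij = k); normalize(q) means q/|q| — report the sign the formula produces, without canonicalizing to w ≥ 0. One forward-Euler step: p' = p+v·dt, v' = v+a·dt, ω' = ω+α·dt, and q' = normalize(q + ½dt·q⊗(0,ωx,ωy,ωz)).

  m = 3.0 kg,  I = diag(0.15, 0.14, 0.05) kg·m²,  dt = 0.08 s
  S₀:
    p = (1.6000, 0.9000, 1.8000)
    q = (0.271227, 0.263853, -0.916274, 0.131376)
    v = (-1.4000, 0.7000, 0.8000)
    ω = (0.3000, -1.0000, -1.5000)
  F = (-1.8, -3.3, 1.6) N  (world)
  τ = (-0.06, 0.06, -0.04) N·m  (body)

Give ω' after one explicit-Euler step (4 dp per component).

ω' = (0.3400, -0.9400, -1.5688)

ω×(Iω) gyroscopic = (-0.1350, -0.0450, 0.0030)
angular accel α = (0.5000, 0.7500, -0.8600)
ω' = ω + α·dt = (0.3400, -0.9400, -1.5688)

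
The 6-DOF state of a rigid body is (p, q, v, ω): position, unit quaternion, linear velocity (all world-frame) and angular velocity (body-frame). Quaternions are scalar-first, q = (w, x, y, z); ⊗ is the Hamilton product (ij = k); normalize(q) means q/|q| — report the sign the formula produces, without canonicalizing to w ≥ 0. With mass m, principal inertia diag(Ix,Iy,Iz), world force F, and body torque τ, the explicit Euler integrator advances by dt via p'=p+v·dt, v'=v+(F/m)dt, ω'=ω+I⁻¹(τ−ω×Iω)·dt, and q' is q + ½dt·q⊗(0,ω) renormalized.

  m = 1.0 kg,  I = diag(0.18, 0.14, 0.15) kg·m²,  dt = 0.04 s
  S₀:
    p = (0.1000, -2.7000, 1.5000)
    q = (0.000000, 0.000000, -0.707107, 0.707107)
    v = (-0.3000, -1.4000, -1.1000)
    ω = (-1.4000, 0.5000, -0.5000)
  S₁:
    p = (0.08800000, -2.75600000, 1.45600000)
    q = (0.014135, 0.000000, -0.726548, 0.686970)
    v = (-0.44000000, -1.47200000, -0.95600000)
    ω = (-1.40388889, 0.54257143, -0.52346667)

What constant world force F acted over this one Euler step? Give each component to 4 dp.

F = (-3.5000, -1.8000, 3.6000)

velocity change Δv = (-0.14000000, -0.07200000, 0.14400000)
F = m·Δv/dt = (-3.5000, -1.8000, 3.6000)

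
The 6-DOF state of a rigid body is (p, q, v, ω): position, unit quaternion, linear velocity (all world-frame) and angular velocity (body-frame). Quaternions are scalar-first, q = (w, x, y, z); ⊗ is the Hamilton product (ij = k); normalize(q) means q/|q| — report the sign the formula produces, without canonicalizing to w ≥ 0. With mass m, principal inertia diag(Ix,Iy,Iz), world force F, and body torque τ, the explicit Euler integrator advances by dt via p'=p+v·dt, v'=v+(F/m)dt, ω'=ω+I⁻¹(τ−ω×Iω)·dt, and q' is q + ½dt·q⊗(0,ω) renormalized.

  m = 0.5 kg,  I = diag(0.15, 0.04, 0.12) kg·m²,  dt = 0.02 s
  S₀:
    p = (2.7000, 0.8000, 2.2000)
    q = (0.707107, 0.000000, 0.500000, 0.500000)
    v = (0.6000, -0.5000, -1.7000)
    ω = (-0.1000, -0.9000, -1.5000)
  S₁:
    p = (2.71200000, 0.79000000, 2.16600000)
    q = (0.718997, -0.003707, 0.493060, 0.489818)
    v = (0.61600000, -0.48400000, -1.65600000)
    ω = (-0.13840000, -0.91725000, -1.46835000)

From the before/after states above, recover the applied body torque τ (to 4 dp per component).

Δω = ω₁−ω₀ = (-0.03840000, -0.01725000, 0.03165000)
gyro term ω₀×Iω₀ = (0.1080, 0.0045, -0.0099)
τ = I·(Δω/dt) + ω₀×(Iω₀) = (-0.1800, -0.0300, 0.1800)

τ = (-0.1800, -0.0300, 0.1800)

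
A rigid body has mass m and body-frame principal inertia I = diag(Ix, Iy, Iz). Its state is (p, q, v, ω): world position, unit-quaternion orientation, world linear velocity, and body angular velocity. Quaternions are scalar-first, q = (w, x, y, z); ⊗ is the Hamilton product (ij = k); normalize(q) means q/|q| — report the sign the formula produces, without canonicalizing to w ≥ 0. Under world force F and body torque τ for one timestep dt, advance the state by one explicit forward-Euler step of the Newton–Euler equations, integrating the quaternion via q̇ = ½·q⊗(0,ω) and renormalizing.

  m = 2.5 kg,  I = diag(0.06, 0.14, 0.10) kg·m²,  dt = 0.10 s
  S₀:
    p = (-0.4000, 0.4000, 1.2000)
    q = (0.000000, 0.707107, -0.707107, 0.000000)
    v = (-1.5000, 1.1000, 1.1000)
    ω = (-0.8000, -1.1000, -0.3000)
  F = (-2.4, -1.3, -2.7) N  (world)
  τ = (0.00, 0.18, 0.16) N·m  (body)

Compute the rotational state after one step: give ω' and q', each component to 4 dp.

ω' = (-0.7780, -0.9646, -0.2104)
q' = (-0.0106, 0.7160, -0.6948, -0.0670)

(τ − ω×Iω)/I = (0.2200, 1.3543, 0.8960)
ω + α·dt = (-0.7780, -0.9646, -0.2104)
2q̇ = q⊗(0,ω) = (-0.2121321, 0.2121321, 0.2121321, -1.3435033)
updated quaternion q' = (-0.0106, 0.7160, -0.6948, -0.0670)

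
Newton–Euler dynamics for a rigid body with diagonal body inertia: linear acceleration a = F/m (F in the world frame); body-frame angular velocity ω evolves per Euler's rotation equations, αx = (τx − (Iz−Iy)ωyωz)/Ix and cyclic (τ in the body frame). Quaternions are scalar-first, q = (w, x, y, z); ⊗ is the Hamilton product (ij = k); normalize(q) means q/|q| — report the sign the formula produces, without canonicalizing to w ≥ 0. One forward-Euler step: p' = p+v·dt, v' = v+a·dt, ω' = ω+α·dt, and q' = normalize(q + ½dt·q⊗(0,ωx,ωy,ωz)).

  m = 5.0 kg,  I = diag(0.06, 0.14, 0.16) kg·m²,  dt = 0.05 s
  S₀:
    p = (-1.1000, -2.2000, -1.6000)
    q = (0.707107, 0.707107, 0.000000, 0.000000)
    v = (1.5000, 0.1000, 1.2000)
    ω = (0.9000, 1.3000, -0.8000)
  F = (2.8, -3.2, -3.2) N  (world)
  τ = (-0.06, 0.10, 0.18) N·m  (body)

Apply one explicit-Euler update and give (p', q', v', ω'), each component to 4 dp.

ω×(Iω) gyroscopic = (-0.0208, 0.0720, 0.0936)
angular accel α = (-0.6533, 0.2000, 0.5400)
new body rate ω' = (0.8673, 1.3100, -0.7730)
q⊗(0,ω) = (-0.6363963, 0.6363963, 1.4849247, 0.3535535)
q + ½dt·q⊗(0,ω), renormalized = (0.6905, 0.7223, 0.0371, 0.0088)
a = F/m = (0.5600, -0.6400, -0.6400)
p + v·dt = (-1.0250, -2.1950, -1.5400)
v' = v + a·dt = (1.5280, 0.0680, 1.1680)

p' = (-1.0250, -2.1950, -1.5400)
q' = (0.6905, 0.7223, 0.0371, 0.0088)
v' = (1.5280, 0.0680, 1.1680)
ω' = (0.8673, 1.3100, -0.7730)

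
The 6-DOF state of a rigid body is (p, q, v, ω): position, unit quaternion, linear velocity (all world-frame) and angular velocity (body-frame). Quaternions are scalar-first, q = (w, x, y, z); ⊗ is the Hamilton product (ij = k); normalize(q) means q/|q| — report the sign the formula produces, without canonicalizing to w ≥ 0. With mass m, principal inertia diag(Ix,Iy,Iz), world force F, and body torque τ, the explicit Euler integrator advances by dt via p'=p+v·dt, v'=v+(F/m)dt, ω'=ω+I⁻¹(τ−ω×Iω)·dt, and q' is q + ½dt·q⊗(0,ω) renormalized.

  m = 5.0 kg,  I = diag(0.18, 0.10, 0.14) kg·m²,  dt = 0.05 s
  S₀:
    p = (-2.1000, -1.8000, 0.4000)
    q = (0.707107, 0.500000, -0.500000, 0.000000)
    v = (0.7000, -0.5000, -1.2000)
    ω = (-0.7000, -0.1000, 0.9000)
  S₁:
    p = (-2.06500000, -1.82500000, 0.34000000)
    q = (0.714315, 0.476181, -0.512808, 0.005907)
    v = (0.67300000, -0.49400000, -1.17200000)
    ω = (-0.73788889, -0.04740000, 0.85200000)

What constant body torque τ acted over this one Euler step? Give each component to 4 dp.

τ = (-0.1400, 0.0800, -0.1400)

rate change Δω = (-0.03788889, 0.05260000, -0.04800000)
ω₀×(Iω₀) = (-0.0036, -0.0252, -0.0056)
τ = I·(Δω/dt) + ω₀×(Iω₀) = (-0.1400, 0.0800, -0.1400)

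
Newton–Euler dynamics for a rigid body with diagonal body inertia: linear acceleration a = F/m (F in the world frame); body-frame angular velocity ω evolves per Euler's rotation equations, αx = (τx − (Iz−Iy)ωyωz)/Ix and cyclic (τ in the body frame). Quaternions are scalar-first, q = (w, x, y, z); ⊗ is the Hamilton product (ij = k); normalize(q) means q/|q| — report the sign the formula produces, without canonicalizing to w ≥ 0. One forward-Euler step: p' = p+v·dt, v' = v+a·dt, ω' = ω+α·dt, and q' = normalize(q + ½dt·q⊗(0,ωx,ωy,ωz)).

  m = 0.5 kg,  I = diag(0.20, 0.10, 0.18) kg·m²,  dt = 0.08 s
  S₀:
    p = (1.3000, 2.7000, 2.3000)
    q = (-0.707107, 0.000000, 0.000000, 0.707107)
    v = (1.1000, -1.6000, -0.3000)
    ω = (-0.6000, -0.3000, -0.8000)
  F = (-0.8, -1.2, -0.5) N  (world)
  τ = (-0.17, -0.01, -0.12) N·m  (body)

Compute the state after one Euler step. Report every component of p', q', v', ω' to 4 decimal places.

precession coupling ω×(Iω) = (0.0192, 0.0096, -0.0180)
angular accel α = (-0.9460, -0.1960, -0.5667)
ω' = ω + α·dt = (-0.6757, -0.3157, -0.8453)
2q̇ = q⊗(0,ω) = (0.5656856, 0.6363963, -0.2121321, 0.5656856)
q' = normalize(q + ½dt·q⊗(0,ω)) = (-0.6839, 0.0254, -0.0085, 0.7291)
linear accel F/m = (-1.6000, -2.4000, -1.0000)
new position p' = (1.3880, 2.5720, 2.2760)
v' = v + a·dt = (0.9720, -1.7920, -0.3800)

p' = (1.3880, 2.5720, 2.2760)
q' = (-0.6839, 0.0254, -0.0085, 0.7291)
v' = (0.9720, -1.7920, -0.3800)
ω' = (-0.6757, -0.3157, -0.8453)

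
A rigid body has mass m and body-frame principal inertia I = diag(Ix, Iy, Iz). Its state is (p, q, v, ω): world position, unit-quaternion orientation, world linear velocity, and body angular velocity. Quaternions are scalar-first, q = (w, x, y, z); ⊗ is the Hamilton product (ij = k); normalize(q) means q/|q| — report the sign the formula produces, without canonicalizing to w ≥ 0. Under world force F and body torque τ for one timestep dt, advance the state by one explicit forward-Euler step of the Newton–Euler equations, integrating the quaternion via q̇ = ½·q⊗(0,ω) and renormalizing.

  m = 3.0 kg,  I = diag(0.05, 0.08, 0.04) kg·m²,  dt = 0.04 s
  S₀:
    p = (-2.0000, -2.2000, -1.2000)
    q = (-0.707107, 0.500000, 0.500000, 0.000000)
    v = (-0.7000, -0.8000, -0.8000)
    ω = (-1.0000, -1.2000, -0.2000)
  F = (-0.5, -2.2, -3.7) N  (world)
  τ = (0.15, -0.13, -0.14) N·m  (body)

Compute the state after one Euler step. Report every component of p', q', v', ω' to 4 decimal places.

a = F/m = (-0.1667, -0.7333, -1.2333)
new position p' = (-2.0280, -2.2320, -1.2320)
v' = v + a·dt = (-0.7067, -0.8293, -0.8493)
angular accel α = (3.1920, -1.6500, -4.4000)
ω + α·dt = (-0.8723, -1.2660, -0.3760)
Hamilton product q⊗(0,ω) = (1.1000000, 0.6071070, 0.9485284, 0.0414214)
q' = normalize(q + ½dt·q⊗(0,ω)) = (-0.6848, 0.5119, 0.5187, 0.0008)

p' = (-2.0280, -2.2320, -1.2320)
q' = (-0.6848, 0.5119, 0.5187, 0.0008)
v' = (-0.7067, -0.8293, -0.8493)
ω' = (-0.8723, -1.2660, -0.3760)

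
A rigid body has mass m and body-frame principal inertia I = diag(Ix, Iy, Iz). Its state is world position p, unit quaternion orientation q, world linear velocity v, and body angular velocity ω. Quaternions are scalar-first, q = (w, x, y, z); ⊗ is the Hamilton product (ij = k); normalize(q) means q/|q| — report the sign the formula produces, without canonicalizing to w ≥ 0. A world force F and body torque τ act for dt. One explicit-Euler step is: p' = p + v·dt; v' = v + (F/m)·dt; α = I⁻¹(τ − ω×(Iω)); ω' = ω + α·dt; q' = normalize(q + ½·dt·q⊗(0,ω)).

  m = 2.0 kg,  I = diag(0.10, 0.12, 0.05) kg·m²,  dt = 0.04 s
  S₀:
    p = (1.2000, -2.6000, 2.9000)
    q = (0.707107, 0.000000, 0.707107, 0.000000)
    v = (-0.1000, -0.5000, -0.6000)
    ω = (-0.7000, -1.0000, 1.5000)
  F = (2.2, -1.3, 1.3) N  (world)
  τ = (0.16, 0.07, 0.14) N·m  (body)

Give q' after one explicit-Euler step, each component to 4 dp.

q' = (0.7207, 0.0113, 0.6924, 0.0311)

Hamilton product q⊗(0,ω) = (0.7071070, 0.5656856, -0.7071070, 1.5556354)
updated quaternion q' = (0.7207, 0.0113, 0.6924, 0.0311)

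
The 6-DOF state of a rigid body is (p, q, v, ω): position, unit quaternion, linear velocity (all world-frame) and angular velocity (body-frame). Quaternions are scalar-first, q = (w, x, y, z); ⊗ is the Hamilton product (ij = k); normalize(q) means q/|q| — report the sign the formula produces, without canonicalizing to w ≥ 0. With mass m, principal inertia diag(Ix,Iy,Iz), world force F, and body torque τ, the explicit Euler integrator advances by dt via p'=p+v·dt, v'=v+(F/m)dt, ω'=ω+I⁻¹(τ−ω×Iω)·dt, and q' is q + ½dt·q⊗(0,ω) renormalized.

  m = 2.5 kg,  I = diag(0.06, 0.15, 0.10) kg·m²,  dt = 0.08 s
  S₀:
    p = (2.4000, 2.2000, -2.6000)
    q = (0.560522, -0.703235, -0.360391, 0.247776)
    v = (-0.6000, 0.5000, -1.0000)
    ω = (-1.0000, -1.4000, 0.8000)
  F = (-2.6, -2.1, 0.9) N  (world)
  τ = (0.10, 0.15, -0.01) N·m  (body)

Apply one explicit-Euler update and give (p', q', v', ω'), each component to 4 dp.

p' = (2.3520, 2.2400, -2.6800)
q' = (0.5028, -0.7212, -0.3781, 0.2898)
v' = (-0.6832, 0.4328, -0.9712)
ω' = (-0.9413, -1.3371, 0.6912)

p' = p + v·dt = (2.3520, 2.2400, -2.6800)
v + (F/m)dt = (-0.6832, 0.4328, -0.9712)
α = I⁻¹(τ − ω×Iω) = (0.7333, 0.7867, -1.3600)
ω' = ω + α·dt = (-0.9413, -1.3371, 0.6912)
q⊗(0,ω) = (-1.4060032, -0.5019484, -0.4699188, 1.0725556)
updated quaternion q' = (0.5028, -0.7212, -0.3781, 0.2898)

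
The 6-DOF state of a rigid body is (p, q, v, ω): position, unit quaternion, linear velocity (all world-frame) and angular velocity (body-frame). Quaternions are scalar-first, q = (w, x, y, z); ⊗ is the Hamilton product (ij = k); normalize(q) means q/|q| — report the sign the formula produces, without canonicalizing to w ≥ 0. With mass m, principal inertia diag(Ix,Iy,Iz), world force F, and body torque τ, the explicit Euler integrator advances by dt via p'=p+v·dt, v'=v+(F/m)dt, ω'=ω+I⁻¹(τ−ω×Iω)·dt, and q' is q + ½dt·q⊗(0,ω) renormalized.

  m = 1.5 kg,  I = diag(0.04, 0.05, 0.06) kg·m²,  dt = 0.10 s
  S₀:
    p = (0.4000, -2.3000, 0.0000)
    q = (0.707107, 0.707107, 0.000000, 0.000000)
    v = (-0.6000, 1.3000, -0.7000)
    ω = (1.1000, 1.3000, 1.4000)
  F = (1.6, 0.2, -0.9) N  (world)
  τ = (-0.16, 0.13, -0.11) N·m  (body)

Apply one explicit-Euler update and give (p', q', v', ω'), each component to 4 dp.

angular accel α = (-4.4550, 3.2160, -2.0717)
ω' = ω + α·dt = (0.6545, 1.6216, 1.1928)
2q̇ = q⊗(0,ω) = (-0.7778177, 0.7778177, -0.0707107, 1.9091889)
q + ½dt·q⊗(0,ω), renormalized = (0.6642, 0.7415, -0.0035, 0.0949)
p' = p + v·dt = (0.3400, -2.1700, -0.0700)
v + (F/m)dt = (-0.4933, 1.3133, -0.7600)

p' = (0.3400, -2.1700, -0.0700)
q' = (0.6642, 0.7415, -0.0035, 0.0949)
v' = (-0.4933, 1.3133, -0.7600)
ω' = (0.6545, 1.6216, 1.1928)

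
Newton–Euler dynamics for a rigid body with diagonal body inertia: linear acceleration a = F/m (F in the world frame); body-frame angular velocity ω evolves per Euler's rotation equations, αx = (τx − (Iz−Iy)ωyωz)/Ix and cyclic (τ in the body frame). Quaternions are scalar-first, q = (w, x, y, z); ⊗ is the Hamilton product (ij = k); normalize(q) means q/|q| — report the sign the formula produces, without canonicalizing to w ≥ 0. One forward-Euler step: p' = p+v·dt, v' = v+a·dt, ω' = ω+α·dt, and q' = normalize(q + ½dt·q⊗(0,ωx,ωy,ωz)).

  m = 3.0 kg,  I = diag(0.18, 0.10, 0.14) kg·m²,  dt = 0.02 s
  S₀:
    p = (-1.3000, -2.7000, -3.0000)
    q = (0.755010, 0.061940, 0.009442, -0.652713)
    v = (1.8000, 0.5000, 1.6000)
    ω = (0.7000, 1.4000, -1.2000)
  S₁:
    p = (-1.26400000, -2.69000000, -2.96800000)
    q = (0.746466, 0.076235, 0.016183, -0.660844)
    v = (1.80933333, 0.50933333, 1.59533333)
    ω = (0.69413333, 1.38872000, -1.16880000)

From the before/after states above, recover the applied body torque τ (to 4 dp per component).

τ = (-0.1200, -0.0900, 0.1400)

Δω = ω₁−ω₀ = (-0.00586667, -0.01128000, 0.03120000)
ω₀×(Iω₀) = (-0.0672, -0.0336, -0.0784)
applied torque τ = (-0.1200, -0.0900, 0.1400)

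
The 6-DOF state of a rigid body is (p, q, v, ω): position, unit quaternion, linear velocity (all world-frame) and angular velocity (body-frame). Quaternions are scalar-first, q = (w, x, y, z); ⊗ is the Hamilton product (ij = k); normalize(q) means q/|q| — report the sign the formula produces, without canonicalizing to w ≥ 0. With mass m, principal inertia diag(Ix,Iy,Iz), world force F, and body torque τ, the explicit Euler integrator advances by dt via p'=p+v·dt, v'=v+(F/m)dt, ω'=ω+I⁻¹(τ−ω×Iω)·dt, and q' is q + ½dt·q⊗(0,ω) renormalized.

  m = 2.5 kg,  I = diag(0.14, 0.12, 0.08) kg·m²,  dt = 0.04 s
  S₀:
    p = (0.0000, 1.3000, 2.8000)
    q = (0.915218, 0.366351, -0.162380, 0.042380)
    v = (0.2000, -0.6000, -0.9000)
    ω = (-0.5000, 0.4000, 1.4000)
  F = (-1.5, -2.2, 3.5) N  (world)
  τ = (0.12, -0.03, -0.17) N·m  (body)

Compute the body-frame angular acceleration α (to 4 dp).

α = (1.0171, 0.1000, -2.1750)

gyro term ω×Iω = (-0.0224, -0.0420, 0.0040)
angular accel α = (1.0171, 0.1000, -2.1750)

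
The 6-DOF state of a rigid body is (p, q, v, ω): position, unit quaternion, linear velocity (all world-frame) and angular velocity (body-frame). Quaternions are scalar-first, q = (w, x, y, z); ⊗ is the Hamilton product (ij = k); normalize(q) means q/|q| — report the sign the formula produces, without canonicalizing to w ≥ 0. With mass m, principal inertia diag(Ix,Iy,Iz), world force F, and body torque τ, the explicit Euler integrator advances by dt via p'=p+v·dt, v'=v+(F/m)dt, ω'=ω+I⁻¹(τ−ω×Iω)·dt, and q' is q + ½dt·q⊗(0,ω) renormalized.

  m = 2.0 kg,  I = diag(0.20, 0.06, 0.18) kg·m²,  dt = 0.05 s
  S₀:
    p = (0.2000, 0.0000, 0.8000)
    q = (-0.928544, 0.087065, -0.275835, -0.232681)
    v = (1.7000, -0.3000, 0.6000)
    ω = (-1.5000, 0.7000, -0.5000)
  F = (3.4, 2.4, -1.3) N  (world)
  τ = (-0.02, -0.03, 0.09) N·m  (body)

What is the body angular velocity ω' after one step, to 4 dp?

ω' = (-1.4945, 0.6625, -0.5158)

ω×(Iω) gyroscopic = (-0.0420, 0.0150, 0.1470)
angular accel α = (0.1100, -0.7500, -0.3167)
ω' = ω + α·dt = (-1.4945, 0.6625, -0.5158)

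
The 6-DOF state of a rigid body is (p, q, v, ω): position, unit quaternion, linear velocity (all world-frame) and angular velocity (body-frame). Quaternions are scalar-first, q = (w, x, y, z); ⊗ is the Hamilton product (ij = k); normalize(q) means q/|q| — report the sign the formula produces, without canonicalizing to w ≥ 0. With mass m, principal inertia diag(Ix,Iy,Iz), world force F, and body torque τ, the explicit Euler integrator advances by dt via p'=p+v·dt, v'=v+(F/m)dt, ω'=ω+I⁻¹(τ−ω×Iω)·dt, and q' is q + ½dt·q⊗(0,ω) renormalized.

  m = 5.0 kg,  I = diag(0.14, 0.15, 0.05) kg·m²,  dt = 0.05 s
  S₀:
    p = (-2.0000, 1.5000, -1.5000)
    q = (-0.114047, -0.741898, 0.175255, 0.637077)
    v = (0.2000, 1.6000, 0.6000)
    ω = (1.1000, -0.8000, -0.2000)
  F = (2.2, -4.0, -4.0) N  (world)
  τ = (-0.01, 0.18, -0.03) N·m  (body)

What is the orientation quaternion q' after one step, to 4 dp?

q' = (-0.0869, -0.7327, 0.1912, 0.6473)

2q̇ = q⊗(0,ω) = (1.0837072, 0.3491589, 0.6436427, 0.4235473)
updated quaternion q' = (-0.0869, -0.7327, 0.1912, 0.6473)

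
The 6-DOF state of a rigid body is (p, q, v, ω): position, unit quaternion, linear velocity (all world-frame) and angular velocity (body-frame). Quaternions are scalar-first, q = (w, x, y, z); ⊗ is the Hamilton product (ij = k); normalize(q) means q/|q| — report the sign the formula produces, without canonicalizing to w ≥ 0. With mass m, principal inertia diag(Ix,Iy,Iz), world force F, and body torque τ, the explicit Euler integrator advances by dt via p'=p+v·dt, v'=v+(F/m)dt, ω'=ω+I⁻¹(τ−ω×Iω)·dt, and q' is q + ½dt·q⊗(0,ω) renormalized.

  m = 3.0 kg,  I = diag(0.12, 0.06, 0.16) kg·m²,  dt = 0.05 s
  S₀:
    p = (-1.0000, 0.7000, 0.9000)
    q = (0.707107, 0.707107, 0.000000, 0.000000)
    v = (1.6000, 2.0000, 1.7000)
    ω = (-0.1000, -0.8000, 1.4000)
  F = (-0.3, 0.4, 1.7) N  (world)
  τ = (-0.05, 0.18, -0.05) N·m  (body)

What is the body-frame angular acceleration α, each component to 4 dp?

α = (0.5167, 2.9067, -0.2825)

gyro term ω×Iω = (-0.1120, 0.0056, -0.0048)
α = I⁻¹(τ − ω×Iω) = (0.5167, 2.9067, -0.2825)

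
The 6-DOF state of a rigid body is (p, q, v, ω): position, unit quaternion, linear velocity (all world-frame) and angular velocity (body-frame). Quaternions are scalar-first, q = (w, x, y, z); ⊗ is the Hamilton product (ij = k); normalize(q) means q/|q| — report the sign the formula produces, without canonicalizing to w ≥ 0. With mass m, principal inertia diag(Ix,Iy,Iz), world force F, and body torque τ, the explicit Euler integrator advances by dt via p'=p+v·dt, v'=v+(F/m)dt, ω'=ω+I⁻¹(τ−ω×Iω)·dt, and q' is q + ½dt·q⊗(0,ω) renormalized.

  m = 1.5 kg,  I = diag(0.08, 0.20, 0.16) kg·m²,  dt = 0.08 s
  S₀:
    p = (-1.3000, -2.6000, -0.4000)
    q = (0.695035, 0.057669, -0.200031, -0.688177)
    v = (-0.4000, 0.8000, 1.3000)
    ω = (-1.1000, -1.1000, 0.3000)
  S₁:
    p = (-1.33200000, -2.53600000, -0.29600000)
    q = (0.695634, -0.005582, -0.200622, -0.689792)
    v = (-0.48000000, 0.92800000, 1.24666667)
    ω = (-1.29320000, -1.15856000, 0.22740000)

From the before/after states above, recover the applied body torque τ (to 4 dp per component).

ω₁ − ω₀ = (-0.19320000, -0.05856000, -0.07260000)
τ = I·(Δω/dt) + ω₀×(Iω₀) = (-0.1800, -0.1200, 0.0000)

τ = (-0.1800, -0.1200, 0.0000)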